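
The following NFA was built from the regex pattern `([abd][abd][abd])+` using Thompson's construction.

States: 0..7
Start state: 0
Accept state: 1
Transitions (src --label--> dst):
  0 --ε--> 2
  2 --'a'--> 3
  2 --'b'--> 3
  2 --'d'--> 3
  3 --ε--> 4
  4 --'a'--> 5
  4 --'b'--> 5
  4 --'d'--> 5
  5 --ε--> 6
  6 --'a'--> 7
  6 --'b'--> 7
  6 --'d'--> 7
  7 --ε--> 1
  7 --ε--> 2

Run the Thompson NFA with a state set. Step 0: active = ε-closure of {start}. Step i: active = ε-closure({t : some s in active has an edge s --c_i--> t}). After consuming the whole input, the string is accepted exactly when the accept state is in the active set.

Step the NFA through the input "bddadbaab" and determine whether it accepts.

Answer: ACCEPT

Trace:
S₀ = ε-closure({0}) = {0,2}
'b' @ 1: {3,4}
'd' @ 2: {5,6}
'd' @ 3: {1,2,7}  ✓accept
'a' @ 4: {3,4}
'd' @ 5: {5,6}
'b' @ 6: {1,2,7}  ✓accept
'a' @ 7: {3,4}
'a' @ 8: {5,6}
'b' @ 9: {1,2,7}  ✓accept
final: {1,2,7}; accept 1 in set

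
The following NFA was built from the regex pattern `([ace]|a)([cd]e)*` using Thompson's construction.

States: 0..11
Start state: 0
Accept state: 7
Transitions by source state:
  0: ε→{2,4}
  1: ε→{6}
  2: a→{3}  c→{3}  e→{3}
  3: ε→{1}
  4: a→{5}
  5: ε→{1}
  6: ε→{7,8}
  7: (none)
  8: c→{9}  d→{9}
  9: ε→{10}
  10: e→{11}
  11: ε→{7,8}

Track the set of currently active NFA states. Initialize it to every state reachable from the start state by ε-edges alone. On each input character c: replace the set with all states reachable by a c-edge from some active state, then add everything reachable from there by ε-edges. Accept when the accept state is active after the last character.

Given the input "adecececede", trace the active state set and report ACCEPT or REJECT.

Answer: ACCEPT

Trace:
start: ε-closure({0}) = {0,2,4}
'a' @ 1: {1,3,5,6,7,8}  ✓accept
'd' @ 2: {9,10}
'e' @ 3: {7,8,11}  ✓accept
'c' @ 4: {9,10}
'e' @ 5: {7,8,11}  ✓accept
'c' @ 6: {9,10}
'e' @ 7: {7,8,11}  ✓accept
'c' @ 8: {9,10}
'e' @ 9: {7,8,11}  ✓accept
'd' @ 10: {9,10}
'e' @ 11: {7,8,11}  ✓accept
after full input: {7,8,11}  (accept=7 in)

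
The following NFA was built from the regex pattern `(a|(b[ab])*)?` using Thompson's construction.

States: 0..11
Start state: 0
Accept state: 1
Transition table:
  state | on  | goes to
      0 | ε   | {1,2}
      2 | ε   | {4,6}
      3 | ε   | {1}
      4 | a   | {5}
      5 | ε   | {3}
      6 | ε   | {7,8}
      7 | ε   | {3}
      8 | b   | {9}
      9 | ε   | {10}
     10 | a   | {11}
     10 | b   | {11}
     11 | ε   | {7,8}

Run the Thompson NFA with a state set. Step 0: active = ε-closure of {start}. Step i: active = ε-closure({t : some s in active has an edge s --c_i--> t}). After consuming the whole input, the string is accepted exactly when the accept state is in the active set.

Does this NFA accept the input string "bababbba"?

Answer: ACCEPT

Derivation:
start: ε-closure({0}) = {0,1,2,3,4,6,7,8}
'b' @ 1: {9,10}
'a' @ 2: {1,3,7,8,11}  [accepting]
'b' @ 3: {9,10}
'a' @ 4: {1,3,7,8,11}  [accepting]
'b' @ 5: {9,10}
'b' @ 6: {1,3,7,8,11}  [accepting]
'b' @ 7: {9,10}
'a' @ 8: {1,3,7,8,11}  [accepting]
final: {1,3,7,8,11}; accept 1 in set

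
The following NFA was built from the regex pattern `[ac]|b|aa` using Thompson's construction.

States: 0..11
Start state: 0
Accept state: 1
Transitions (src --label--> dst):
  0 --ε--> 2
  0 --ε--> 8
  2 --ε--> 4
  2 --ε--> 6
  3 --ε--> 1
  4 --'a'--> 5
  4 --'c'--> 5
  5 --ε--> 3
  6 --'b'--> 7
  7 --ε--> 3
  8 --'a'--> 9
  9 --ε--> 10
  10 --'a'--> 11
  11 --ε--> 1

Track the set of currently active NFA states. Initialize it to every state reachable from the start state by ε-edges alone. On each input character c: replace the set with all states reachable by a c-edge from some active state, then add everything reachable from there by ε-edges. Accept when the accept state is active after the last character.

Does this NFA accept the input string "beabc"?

initial (ε-close {0}): {0,2,4,6,8}
'b' @ 1: {1,3,7}  [accepting]
'e' @ 2: {}  — no active states
rest 'abc' ignored (set empty)
after full input: {}  (accept=1 not in)

Answer: REJECT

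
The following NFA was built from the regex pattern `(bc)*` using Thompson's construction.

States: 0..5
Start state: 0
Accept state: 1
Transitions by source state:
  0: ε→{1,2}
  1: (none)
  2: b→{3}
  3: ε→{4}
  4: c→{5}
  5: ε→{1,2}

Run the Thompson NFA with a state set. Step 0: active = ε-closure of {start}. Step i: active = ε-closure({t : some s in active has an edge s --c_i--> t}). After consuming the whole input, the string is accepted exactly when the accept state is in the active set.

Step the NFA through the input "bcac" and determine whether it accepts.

start: ε-closure({0}) = {0,1,2}
'b' @ 1: {3,4}
'c' @ 2: {1,2,5}  [accepting]
'a' @ 3: {}  — dead — no transitions
rest 'c' ignored (set empty)
final: {}; accept 1 not in set

Answer: REJECT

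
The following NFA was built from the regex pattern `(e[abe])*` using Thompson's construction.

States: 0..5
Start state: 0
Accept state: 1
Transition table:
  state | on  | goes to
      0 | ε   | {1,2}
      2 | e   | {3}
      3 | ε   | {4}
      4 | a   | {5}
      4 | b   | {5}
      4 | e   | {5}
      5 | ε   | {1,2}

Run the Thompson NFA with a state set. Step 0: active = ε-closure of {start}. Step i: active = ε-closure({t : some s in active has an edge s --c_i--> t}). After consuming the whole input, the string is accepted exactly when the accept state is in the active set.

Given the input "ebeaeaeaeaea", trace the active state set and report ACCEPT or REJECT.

start: ε-closure({0}) = {0,1,2}
'e' @ 1: {3,4}
'b' @ 2: {1,2,5}  ✓accept
'e' @ 3: {3,4}
'a' @ 4: {1,2,5}  ✓accept
'e' @ 5: {3,4}
'a' @ 6: {1,2,5}  ✓accept
'e' @ 7: {3,4}
'a' @ 8: {1,2,5}  ✓accept
'e' @ 9: {3,4}
'a' @ 10: {1,2,5}  ✓accept
'e' @ 11: {3,4}
'a' @ 12: {1,2,5}  ✓accept
end set {1,2,5} — state 1 in

Answer: ACCEPT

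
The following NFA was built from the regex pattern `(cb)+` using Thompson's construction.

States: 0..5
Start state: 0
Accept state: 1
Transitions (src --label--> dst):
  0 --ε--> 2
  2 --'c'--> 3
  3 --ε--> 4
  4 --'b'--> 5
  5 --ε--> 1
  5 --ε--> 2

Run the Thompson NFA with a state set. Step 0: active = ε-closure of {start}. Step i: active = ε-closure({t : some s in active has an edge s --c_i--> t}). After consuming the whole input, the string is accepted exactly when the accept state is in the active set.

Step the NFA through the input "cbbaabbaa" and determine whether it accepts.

S₀ = ε-closure({0}) = {0,2}
'c' @ 1: {3,4}
'b' @ 2: {1,2,5}  (accept∈set)
'b' @ 3: {}  — dead — no transitions
rest 'aabbaa' ignored (set empty)
end set {} — state 1 not in

Answer: REJECT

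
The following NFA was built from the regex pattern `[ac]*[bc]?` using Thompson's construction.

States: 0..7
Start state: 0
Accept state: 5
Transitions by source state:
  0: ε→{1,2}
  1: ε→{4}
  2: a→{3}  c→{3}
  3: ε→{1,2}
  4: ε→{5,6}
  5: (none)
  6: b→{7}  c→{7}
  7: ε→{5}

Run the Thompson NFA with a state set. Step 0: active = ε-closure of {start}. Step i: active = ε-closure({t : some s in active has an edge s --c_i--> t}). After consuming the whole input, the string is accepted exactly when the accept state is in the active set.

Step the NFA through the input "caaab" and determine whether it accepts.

Answer: ACCEPT

Derivation:
start: ε-closure({0}) = {0,1,2,4,5,6}
'c' @ 1: {1,2,3,4,5,6,7}  [accepting]
'a' @ 2: {1,2,3,4,5,6}  [accepting]
'a' @ 3: {1,2,3,4,5,6}  [accepting]
'a' @ 4: {1,2,3,4,5,6}  [accepting]
'b' @ 5: {5,7}  [accepting]
after full input: {5,7}  (accept=5 in)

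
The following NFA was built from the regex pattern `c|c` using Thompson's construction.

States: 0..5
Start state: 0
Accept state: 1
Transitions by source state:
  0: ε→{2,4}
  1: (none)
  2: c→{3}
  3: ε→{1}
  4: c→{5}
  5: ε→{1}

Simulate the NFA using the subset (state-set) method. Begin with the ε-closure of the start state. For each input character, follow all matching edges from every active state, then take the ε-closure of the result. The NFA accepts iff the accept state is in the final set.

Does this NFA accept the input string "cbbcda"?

Answer: REJECT

Derivation:
S₀ = ε-closure({0}) = {0,2,4}
'c' @ 1: {1,3,5}  [accepting]
'b' @ 2: {}  — state set empty
rest 'bcda' ignored (set empty)
after full input: {}  (accept=1 not in)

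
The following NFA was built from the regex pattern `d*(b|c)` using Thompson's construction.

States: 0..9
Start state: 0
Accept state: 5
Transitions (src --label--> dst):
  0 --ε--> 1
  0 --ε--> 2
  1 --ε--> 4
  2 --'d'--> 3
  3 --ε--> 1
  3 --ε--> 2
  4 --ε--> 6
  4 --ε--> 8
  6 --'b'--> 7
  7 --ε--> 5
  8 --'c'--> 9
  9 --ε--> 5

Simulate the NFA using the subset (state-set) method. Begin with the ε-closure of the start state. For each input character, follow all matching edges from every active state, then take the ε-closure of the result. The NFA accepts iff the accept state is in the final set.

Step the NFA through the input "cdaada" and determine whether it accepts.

Answer: REJECT

Steps:
S₀ = ε-closure({0}) = {0,1,2,4,6,8}
'c' @ 1: {5,9}  (accept∈set)
'd' @ 2: {}  — state set empty
rest 'aada' ignored (set empty)
final: {}; accept 5 not in set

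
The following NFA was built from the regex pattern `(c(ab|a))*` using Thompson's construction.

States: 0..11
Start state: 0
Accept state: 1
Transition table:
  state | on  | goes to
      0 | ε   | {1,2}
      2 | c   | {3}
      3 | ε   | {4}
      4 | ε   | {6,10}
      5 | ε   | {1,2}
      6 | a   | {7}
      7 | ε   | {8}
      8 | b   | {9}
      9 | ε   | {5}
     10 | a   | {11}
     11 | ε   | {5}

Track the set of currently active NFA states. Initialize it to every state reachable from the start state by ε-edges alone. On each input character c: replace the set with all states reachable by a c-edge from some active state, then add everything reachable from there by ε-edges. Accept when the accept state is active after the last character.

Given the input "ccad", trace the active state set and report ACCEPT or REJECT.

Answer: REJECT

Steps:
S₀ = ε-closure({0}) = {0,1,2}
'c' @ 1: {3,4,6,10}
'c' @ 2: {}  — state set empty
rest 'ad' ignored (set empty)
after full input: {}  (accept=1 not in)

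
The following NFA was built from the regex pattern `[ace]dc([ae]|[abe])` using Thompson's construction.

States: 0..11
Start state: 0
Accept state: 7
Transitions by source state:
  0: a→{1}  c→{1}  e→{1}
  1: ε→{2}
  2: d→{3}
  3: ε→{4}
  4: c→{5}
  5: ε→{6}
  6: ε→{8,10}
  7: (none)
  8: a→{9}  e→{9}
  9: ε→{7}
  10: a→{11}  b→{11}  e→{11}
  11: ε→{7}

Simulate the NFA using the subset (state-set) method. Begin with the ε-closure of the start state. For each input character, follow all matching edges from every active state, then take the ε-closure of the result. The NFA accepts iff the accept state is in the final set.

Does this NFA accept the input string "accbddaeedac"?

initial (ε-close {0}): {0}
'a' @ 1: {1,2}
'c' @ 2: {}  — dead — no transitions
rest 'cbddaeedac' ignored (set empty)
after full input: {}  (accept=7 not in)

Answer: REJECT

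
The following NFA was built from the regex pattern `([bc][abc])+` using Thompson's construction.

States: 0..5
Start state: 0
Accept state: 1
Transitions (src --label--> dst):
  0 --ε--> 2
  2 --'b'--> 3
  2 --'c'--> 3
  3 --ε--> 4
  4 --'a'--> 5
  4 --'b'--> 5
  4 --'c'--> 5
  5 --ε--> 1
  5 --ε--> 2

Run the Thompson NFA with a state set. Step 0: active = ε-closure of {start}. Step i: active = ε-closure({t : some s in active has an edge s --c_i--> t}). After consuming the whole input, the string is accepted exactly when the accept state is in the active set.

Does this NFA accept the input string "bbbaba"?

Answer: ACCEPT

Derivation:
S₀ = ε-closure({0}) = {0,2}
'b' @ 1: {3,4}
'b' @ 2: {1,2,5}  (accept∈set)
'b' @ 3: {3,4}
'a' @ 4: {1,2,5}  (accept∈set)
'b' @ 5: {3,4}
'a' @ 6: {1,2,5}  (accept∈set)
end set {1,2,5} — state 1 in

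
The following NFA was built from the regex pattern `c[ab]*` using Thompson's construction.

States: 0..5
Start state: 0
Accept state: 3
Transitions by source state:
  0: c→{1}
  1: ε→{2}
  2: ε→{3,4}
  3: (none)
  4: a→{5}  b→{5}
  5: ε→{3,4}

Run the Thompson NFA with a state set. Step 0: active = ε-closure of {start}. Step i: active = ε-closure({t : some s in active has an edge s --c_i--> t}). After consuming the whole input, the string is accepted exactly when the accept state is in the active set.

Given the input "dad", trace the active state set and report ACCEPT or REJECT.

Answer: REJECT

Trace:
S₀ = ε-closure({0}) = {0}
'd' @ 1: {}  — dead — no transitions
rest 'ad' ignored (set empty)
after full input: {}  (accept=3 not in)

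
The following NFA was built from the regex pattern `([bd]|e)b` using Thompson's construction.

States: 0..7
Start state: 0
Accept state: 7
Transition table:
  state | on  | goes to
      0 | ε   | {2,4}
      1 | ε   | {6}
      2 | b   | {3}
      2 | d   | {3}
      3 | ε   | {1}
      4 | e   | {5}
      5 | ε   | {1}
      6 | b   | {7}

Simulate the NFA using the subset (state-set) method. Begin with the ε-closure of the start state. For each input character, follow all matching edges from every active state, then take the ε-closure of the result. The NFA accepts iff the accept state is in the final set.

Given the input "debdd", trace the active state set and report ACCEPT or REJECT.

Answer: REJECT

Trace:
start: ε-closure({0}) = {0,2,4}
'd' @ 1: {1,3,6}
'e' @ 2: {}  — dead — no transitions
rest 'bdd' ignored (set empty)
end set {} — state 7 not in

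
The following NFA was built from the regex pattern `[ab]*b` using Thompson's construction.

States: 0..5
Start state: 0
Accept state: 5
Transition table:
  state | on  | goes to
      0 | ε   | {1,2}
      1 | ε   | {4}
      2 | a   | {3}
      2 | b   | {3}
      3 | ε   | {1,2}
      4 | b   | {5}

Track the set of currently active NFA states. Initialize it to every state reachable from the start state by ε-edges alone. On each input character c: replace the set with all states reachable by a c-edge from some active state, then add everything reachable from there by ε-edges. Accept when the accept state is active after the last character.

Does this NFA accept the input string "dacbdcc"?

start: ε-closure({0}) = {0,1,2,4}
'd' @ 1: {}  — dead — no transitions
rest 'acbdcc' ignored (set empty)
final: {}; accept 5 not in set

Answer: REJECT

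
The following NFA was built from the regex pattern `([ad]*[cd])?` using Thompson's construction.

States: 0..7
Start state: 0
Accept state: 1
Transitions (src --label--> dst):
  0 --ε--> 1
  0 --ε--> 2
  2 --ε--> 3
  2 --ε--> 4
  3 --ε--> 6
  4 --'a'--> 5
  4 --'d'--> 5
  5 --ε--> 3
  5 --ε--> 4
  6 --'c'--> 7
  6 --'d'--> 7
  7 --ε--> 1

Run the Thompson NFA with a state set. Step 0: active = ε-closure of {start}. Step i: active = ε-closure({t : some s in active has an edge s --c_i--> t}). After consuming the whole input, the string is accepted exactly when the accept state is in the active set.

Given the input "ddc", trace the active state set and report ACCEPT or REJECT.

Answer: ACCEPT

Trace:
initial (ε-close {0}): {0,1,2,3,4,6}
'd' @ 1: {1,3,4,5,6,7}  (accept∈set)
'd' @ 2: {1,3,4,5,6,7}  (accept∈set)
'c' @ 3: {1,7}  (accept∈set)
final: {1,7}; accept 1 in set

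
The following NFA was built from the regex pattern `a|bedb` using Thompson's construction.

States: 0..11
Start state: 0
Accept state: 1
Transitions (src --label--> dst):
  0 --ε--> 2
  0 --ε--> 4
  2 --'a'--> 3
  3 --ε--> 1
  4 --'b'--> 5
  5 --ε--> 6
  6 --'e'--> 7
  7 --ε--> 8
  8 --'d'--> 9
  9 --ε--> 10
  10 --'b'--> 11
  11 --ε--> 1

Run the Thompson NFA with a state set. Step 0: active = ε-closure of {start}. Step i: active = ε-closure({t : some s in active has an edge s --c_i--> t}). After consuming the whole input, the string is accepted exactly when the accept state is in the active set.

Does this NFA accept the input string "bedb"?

initial (ε-close {0}): {0,2,4}
'b' @ 1: {5,6}
'e' @ 2: {7,8}
'd' @ 3: {9,10}
'b' @ 4: {1,11}  [accepting]
after full input: {1,11}  (accept=1 in)

Answer: ACCEPT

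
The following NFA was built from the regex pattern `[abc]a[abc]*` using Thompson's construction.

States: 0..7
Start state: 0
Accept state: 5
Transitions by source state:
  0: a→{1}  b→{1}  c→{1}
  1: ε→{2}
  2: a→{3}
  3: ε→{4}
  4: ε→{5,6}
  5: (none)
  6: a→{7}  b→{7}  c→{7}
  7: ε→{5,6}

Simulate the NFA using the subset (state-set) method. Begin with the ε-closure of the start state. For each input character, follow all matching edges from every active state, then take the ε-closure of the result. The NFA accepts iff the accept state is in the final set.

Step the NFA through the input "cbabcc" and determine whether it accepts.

Answer: REJECT

Steps:
initial (ε-close {0}): {0}
'c' @ 1: {1,2}
'b' @ 2: {}  — state set empty
rest 'abcc' ignored (set empty)
final: {}; accept 5 not in set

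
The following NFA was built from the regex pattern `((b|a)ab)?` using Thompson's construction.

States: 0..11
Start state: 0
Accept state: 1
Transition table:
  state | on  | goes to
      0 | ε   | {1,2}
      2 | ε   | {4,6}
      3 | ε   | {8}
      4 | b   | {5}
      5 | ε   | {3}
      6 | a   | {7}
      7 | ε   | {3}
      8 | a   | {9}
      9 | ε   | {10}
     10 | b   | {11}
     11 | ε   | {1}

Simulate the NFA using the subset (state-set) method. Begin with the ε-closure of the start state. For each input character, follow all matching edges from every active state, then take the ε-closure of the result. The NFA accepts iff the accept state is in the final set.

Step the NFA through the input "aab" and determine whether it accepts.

start: ε-closure({0}) = {0,1,2,4,6}
'a' @ 1: {3,7,8}
'a' @ 2: {9,10}
'b' @ 3: {1,11}  ✓accept
end set {1,11} — state 1 in

Answer: ACCEPT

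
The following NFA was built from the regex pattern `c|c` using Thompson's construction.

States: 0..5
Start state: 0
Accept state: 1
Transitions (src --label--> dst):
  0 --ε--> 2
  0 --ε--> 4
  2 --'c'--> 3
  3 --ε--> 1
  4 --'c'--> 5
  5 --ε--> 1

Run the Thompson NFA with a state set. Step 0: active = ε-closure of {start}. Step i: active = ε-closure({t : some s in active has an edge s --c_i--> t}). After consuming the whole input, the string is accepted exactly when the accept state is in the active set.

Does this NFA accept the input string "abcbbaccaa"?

Answer: REJECT

Steps:
start: ε-closure({0}) = {0,2,4}
'a' @ 1: {}  — state set empty
rest 'bcbbaccaa' ignored (set empty)
final: {}; accept 1 not in set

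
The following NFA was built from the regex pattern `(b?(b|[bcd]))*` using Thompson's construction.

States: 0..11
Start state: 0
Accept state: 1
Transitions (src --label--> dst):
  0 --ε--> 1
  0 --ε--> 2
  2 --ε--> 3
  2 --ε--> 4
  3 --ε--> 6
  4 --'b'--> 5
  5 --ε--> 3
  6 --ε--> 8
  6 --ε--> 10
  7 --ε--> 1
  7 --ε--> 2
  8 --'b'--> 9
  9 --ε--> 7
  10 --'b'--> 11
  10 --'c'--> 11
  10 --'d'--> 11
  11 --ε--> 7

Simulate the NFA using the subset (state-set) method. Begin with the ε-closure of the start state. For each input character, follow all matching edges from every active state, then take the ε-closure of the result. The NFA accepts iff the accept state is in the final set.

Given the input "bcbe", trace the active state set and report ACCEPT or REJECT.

Answer: REJECT

Trace:
S₀ = ε-closure({0}) = {0,1,2,3,4,6,8,10}
'b' @ 1: {1,2,3,4,5,6,7,8,9,10,11}  [accepting]
'c' @ 2: {1,2,3,4,6,7,8,10,11}  [accepting]
'b' @ 3: {1,2,3,4,5,6,7,8,9,10,11}  [accepting]
'e' @ 4: {}  — state set empty
final: {}; accept 1 not in set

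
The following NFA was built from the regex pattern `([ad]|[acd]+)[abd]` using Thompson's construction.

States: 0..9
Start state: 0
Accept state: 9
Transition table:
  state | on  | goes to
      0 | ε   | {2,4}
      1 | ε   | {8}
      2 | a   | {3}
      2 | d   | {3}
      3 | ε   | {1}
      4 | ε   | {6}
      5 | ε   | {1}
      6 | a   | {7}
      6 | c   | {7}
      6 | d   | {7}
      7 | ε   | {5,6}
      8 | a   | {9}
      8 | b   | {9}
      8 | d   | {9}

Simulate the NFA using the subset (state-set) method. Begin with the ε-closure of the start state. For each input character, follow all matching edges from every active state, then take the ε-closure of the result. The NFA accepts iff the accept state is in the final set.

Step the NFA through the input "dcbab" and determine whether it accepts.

Answer: REJECT

Trace:
initial (ε-close {0}): {0,2,4,6}
'd' @ 1: {1,3,5,6,7,8}
'c' @ 2: {1,5,6,7,8}
'b' @ 3: {9}  ✓accept
'a' @ 4: {}  — state set empty
rest 'b' ignored (set empty)
final: {}; accept 9 not in set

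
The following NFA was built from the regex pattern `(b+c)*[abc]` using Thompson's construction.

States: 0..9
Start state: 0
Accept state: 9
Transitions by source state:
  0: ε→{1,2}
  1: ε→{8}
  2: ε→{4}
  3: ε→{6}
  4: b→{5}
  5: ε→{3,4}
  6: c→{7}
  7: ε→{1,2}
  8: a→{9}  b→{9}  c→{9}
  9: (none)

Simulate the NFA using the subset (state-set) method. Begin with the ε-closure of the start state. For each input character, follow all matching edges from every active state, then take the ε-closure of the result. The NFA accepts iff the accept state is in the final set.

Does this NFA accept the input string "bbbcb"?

Answer: ACCEPT

Derivation:
S₀ = ε-closure({0}) = {0,1,2,4,8}
'b' @ 1: {3,4,5,6,9}  (accept∈set)
'b' @ 2: {3,4,5,6}
'b' @ 3: {3,4,5,6}
'c' @ 4: {1,2,4,7,8}
'b' @ 5: {3,4,5,6,9}  (accept∈set)
end set {3,4,5,6,9} — state 9 in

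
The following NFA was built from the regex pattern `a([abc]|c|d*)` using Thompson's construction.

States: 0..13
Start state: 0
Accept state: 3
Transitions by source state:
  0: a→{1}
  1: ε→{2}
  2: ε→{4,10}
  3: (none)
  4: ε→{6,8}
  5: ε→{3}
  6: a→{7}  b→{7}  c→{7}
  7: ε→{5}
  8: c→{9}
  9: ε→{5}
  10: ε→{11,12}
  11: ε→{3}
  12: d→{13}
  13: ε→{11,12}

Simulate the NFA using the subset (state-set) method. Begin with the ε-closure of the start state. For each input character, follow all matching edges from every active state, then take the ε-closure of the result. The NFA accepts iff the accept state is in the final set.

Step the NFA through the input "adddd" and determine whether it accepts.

initial (ε-close {0}): {0}
'a' @ 1: {1,2,3,4,6,8,10,11,12}  ✓accept
'd' @ 2: {3,11,12,13}  ✓accept
'd' @ 3: {3,11,12,13}  ✓accept
'd' @ 4: {3,11,12,13}  ✓accept
'd' @ 5: {3,11,12,13}  ✓accept
end set {3,11,12,13} — state 3 in

Answer: ACCEPT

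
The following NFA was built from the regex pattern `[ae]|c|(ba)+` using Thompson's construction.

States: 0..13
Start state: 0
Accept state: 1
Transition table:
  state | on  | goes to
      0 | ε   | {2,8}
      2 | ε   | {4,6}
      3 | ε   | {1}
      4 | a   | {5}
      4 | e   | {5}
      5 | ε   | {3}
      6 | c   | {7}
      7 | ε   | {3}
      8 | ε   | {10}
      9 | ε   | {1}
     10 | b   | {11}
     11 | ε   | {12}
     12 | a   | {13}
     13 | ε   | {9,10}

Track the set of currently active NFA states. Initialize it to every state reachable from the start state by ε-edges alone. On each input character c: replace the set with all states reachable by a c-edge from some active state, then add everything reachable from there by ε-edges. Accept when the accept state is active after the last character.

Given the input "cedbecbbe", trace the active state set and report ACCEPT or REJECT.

Answer: REJECT

Derivation:
initial (ε-close {0}): {0,2,4,6,8,10}
'c' @ 1: {1,3,7}  ✓accept
'e' @ 2: {}  — state set empty
rest 'dbecbbe' ignored (set empty)
final: {}; accept 1 not in set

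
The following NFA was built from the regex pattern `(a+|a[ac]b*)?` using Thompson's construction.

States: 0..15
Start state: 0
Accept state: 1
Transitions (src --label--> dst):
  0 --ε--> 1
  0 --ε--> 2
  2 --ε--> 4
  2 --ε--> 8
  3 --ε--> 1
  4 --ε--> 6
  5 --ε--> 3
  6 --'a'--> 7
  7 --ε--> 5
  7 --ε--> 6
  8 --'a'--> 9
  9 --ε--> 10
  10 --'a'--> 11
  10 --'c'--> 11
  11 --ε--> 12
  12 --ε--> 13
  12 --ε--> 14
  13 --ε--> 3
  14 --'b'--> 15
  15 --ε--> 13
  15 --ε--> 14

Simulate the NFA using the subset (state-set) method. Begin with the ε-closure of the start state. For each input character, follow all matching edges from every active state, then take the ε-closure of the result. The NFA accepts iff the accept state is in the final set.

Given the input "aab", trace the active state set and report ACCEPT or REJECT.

start: ε-closure({0}) = {0,1,2,4,6,8}
'a' @ 1: {1,3,5,6,7,9,10}  [accepting]
'a' @ 2: {1,3,5,6,7,11,12,13,14}  [accepting]
'b' @ 3: {1,3,13,14,15}  [accepting]
final: {1,3,13,14,15}; accept 1 in set

Answer: ACCEPT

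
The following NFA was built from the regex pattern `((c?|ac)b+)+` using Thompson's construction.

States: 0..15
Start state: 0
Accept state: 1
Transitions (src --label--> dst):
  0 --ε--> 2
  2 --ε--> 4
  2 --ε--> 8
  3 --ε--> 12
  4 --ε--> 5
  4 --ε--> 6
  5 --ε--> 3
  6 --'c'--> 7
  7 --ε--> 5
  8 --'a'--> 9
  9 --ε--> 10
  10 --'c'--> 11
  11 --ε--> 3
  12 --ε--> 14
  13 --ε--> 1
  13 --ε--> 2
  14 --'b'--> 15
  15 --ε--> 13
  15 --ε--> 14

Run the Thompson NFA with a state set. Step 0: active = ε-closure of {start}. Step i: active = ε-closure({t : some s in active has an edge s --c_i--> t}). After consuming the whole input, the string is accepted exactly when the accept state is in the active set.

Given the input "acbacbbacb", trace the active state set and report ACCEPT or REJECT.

initial (ε-close {0}): {0,2,3,4,5,6,8,12,14}
'a' @ 1: {9,10}
'c' @ 2: {3,11,12,14}
'b' @ 3: {1,2,3,4,5,6,8,12,13,14,15}  (accept∈set)
'a' @ 4: {9,10}
'c' @ 5: {3,11,12,14}
'b' @ 6: {1,2,3,4,5,6,8,12,13,14,15}  (accept∈set)
'b' @ 7: {1,2,3,4,5,6,8,12,13,14,15}  (accept∈set)
'a' @ 8: {9,10}
'c' @ 9: {3,11,12,14}
'b' @ 10: {1,2,3,4,5,6,8,12,13,14,15}  (accept∈set)
final: {1,2,3,4,5,6,8,12,13,14,15}; accept 1 in set

Answer: ACCEPT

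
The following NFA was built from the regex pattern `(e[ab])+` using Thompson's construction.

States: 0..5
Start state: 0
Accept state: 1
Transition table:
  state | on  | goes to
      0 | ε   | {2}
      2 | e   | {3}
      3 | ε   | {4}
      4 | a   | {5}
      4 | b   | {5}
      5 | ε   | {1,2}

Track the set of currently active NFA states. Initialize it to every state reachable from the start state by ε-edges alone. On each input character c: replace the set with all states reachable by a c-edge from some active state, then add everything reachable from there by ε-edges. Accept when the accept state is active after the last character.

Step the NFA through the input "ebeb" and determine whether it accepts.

Answer: ACCEPT

Derivation:
start: ε-closure({0}) = {0,2}
'e' @ 1: {3,4}
'b' @ 2: {1,2,5}  ✓accept
'e' @ 3: {3,4}
'b' @ 4: {1,2,5}  ✓accept
after full input: {1,2,5}  (accept=1 in)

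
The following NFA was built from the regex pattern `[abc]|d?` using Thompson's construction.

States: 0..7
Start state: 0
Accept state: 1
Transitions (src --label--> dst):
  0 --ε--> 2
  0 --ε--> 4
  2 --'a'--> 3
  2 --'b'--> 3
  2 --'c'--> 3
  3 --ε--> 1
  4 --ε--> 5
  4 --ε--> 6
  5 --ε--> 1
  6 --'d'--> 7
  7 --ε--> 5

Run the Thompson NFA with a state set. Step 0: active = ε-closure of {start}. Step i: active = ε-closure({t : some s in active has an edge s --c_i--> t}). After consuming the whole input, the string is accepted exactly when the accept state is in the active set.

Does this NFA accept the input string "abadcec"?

start: ε-closure({0}) = {0,1,2,4,5,6}
'a' @ 1: {1,3}  (accept∈set)
'b' @ 2: {}  — no active states
rest 'adcec' ignored (set empty)
final: {}; accept 1 not in set

Answer: REJECT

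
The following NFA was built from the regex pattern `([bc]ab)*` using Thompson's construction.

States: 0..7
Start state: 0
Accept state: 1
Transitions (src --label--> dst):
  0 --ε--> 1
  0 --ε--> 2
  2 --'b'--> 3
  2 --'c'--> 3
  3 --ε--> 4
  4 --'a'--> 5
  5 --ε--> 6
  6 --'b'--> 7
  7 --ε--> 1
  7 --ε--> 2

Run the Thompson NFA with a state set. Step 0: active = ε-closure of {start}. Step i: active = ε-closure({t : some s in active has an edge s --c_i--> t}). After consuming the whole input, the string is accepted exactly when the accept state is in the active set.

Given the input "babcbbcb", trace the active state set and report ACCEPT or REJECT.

Answer: REJECT

Steps:
start: ε-closure({0}) = {0,1,2}
'b' @ 1: {3,4}
'a' @ 2: {5,6}
'b' @ 3: {1,2,7}  ✓accept
'c' @ 4: {3,4}
'b' @ 5: {}  — dead — no transitions
rest 'bcb' ignored (set empty)
final: {}; accept 1 not in set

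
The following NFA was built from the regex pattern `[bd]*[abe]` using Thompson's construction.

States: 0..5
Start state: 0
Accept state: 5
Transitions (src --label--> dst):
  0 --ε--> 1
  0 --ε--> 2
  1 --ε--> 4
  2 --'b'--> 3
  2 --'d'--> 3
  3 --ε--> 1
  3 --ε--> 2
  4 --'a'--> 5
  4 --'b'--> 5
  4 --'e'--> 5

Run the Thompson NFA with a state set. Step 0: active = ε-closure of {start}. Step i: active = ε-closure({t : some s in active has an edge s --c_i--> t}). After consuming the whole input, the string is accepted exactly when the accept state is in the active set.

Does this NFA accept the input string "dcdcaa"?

initial (ε-close {0}): {0,1,2,4}
'd' @ 1: {1,2,3,4}
'c' @ 2: {}  — dead — no transitions
rest 'dcaa' ignored (set empty)
final: {}; accept 5 not in set

Answer: REJECT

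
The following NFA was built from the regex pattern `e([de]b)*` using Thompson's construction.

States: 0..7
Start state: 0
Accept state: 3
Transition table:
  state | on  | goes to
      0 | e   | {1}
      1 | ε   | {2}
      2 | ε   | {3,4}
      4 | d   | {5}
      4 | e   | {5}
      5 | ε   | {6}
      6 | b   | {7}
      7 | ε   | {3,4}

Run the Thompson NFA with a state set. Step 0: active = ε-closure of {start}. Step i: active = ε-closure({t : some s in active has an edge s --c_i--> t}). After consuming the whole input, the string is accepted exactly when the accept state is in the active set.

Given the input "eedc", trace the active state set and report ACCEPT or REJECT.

Answer: REJECT

Derivation:
S₀ = ε-closure({0}) = {0}
'e' @ 1: {1,2,3,4}  [accepting]
'e' @ 2: {5,6}
'd' @ 3: {}  — state set empty
rest 'c' ignored (set empty)
final: {}; accept 3 not in set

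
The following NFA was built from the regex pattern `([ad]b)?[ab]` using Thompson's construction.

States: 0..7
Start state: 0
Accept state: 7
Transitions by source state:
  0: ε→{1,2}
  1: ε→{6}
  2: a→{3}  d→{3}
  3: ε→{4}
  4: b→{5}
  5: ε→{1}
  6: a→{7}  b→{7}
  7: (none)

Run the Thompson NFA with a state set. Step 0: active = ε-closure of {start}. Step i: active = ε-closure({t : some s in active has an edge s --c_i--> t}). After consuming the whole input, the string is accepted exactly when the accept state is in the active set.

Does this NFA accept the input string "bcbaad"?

Answer: REJECT

Steps:
initial (ε-close {0}): {0,1,2,6}
'b' @ 1: {7}  [accepting]
'c' @ 2: {}  — state set empty
rest 'baad' ignored (set empty)
after full input: {}  (accept=7 not in)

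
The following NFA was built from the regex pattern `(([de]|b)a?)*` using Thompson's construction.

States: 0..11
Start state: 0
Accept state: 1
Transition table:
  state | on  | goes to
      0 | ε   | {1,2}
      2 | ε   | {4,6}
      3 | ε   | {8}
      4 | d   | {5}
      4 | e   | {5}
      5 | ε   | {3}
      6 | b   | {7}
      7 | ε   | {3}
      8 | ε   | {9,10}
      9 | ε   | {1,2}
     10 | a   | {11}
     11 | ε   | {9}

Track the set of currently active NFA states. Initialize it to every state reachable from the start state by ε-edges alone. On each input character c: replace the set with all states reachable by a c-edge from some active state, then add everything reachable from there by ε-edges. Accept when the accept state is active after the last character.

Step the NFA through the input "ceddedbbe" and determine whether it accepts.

S₀ = ε-closure({0}) = {0,1,2,4,6}
'c' @ 1: {}  — state set empty
rest 'eddedbbe' ignored (set empty)
after full input: {}  (accept=1 not in)

Answer: REJECT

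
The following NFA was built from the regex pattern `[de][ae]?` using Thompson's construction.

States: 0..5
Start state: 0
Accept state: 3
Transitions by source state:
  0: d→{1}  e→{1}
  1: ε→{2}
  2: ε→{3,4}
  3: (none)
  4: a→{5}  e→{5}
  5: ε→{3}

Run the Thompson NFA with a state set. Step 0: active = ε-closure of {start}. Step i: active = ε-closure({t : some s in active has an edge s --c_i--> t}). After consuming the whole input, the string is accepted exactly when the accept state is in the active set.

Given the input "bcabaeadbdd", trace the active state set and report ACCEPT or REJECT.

S₀ = ε-closure({0}) = {0}
'b' @ 1: {}  — no active states
rest 'cabaeadbdd' ignored (set empty)
after full input: {}  (accept=3 not in)

Answer: REJECT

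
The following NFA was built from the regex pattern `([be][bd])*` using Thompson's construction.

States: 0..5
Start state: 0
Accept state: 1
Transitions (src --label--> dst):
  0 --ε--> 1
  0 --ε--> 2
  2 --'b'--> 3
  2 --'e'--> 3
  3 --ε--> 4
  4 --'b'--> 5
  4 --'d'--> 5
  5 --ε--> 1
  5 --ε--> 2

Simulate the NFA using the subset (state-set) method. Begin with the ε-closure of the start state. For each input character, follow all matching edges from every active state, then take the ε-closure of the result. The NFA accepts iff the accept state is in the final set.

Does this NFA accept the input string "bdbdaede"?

Answer: REJECT

Derivation:
initial (ε-close {0}): {0,1,2}
'b' @ 1: {3,4}
'd' @ 2: {1,2,5}  ✓accept
'b' @ 3: {3,4}
'd' @ 4: {1,2,5}  ✓accept
'a' @ 5: {}  — no active states
rest 'ede' ignored (set empty)
after full input: {}  (accept=1 not in)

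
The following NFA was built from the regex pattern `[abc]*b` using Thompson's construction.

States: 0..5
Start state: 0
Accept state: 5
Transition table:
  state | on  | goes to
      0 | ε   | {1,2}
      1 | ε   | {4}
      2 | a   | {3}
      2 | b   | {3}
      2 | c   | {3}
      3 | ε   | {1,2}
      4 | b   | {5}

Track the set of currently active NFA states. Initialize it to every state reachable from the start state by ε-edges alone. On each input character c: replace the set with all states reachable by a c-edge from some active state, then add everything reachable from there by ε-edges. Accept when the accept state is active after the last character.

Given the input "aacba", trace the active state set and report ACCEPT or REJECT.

initial (ε-close {0}): {0,1,2,4}
'a' @ 1: {1,2,3,4}
'a' @ 2: {1,2,3,4}
'c' @ 3: {1,2,3,4}
'b' @ 4: {1,2,3,4,5}  [accepting]
'a' @ 5: {1,2,3,4}
after full input: {1,2,3,4}  (accept=5 not in)

Answer: REJECT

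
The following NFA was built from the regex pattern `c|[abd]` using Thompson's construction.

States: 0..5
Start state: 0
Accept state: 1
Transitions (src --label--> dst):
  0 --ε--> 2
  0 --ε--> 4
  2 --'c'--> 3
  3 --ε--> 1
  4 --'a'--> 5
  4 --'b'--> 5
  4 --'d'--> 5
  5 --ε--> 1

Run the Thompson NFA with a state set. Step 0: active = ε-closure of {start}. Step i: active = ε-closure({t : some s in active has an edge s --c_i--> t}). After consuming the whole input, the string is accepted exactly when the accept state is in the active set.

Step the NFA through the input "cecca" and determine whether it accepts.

start: ε-closure({0}) = {0,2,4}
'c' @ 1: {1,3}  (accept∈set)
'e' @ 2: {}  — dead — no transitions
rest 'cca' ignored (set empty)
end set {} — state 1 not in

Answer: REJECT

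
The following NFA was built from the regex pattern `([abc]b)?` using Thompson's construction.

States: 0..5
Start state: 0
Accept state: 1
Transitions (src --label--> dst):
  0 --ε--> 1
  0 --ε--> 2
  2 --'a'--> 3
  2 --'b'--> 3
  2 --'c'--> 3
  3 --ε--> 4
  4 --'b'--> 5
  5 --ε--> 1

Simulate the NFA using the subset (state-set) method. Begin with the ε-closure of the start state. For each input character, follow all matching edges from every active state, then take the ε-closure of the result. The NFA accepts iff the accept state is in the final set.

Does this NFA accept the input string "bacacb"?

start: ε-closure({0}) = {0,1,2}
'b' @ 1: {3,4}
'a' @ 2: {}  — state set empty
rest 'cacb' ignored (set empty)
final: {}; accept 1 not in set

Answer: REJECT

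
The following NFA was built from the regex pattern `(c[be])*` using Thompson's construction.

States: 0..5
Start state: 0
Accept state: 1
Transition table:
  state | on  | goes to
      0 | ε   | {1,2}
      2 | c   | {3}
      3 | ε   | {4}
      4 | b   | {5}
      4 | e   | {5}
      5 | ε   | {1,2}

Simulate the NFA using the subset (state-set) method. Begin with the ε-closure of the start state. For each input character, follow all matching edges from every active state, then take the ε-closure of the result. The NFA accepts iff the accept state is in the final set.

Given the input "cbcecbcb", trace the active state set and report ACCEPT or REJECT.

Answer: ACCEPT

Trace:
initial (ε-close {0}): {0,1,2}
'c' @ 1: {3,4}
'b' @ 2: {1,2,5}  [accepting]
'c' @ 3: {3,4}
'e' @ 4: {1,2,5}  [accepting]
'c' @ 5: {3,4}
'b' @ 6: {1,2,5}  [accepting]
'c' @ 7: {3,4}
'b' @ 8: {1,2,5}  [accepting]
after full input: {1,2,5}  (accept=1 in)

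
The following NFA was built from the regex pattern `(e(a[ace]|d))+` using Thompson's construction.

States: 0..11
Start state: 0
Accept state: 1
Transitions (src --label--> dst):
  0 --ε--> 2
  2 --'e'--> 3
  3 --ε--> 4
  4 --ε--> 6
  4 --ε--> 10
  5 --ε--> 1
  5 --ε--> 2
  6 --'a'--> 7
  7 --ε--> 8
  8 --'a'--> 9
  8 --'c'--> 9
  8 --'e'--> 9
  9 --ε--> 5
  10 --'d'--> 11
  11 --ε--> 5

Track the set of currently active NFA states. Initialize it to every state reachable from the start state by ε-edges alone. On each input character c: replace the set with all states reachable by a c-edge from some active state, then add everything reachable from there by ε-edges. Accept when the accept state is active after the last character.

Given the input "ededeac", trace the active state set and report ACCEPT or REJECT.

Answer: ACCEPT

Derivation:
S₀ = ε-closure({0}) = {0,2}
'e' @ 1: {3,4,6,10}
'd' @ 2: {1,2,5,11}  ✓accept
'e' @ 3: {3,4,6,10}
'd' @ 4: {1,2,5,11}  ✓accept
'e' @ 5: {3,4,6,10}
'a' @ 6: {7,8}
'c' @ 7: {1,2,5,9}  ✓accept
final: {1,2,5,9}; accept 1 in set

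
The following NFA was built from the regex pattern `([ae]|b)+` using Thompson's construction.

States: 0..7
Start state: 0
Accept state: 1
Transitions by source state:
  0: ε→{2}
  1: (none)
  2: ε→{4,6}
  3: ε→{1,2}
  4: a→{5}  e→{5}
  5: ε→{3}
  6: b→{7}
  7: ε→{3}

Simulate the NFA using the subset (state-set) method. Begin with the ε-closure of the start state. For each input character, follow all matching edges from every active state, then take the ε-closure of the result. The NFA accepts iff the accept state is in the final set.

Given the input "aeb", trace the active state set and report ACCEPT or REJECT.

Answer: ACCEPT

Steps:
initial (ε-close {0}): {0,2,4,6}
'a' @ 1: {1,2,3,4,5,6}  (accept∈set)
'e' @ 2: {1,2,3,4,5,6}  (accept∈set)
'b' @ 3: {1,2,3,4,6,7}  (accept∈set)
final: {1,2,3,4,6,7}; accept 1 in set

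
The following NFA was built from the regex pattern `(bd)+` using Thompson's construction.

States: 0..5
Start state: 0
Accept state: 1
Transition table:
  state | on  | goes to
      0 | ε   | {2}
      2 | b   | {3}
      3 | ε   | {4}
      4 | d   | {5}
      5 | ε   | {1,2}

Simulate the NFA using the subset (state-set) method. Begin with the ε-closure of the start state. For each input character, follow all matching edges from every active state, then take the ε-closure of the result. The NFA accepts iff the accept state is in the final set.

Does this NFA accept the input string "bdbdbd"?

Answer: ACCEPT

Trace:
initial (ε-close {0}): {0,2}
'b' @ 1: {3,4}
'd' @ 2: {1,2,5}  [accepting]
'b' @ 3: {3,4}
'd' @ 4: {1,2,5}  [accepting]
'b' @ 5: {3,4}
'd' @ 6: {1,2,5}  [accepting]
after full input: {1,2,5}  (accept=1 in)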